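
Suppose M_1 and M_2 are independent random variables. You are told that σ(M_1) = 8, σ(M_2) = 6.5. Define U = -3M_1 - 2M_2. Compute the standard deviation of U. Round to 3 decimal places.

27.295

Var(M_1) = 64, Var(M_2) = 42.25
By independence, Var(U) = (-3)²Var(M_1) + (-2)²Var(M_2)
= (-3)²·64 + (-2)²·42.25 = 745
σ(U) = √745 ≈ 27.295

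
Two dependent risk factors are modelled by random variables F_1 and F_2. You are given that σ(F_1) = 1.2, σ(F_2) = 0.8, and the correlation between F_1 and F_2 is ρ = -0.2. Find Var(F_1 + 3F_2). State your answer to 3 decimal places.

Var(F_1) = (1.2)² = 1.44;  Var(F_2) = (0.8)² = 0.64
cov(F_1,F_2) = ρ·σ(F_1)·σ(F_2) = -0.2·1.2·0.8 = -0.192
Var(F_1 + 3F_2) = (1)²·Var(F_1) + (3)²·Var(F_2) + 2·(1)·(3)·cov(F_1,F_2)
= 1·1.44 + 9·0.64 + 6·-0.192 = 6.048

6.048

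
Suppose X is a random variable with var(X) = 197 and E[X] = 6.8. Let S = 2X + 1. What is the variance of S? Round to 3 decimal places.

788.000

var(2X + 1) = (2)²·var(X) = 4·197 = 788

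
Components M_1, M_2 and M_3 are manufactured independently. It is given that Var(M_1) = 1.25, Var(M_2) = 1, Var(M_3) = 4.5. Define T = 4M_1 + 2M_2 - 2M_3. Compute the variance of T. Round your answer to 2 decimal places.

42.00

By independence, Var(T) = (4)²Var(M_1) + (2)²Var(M_2) + (-2)²Var(M_3)
= (4)²·1.25 + (2)²·1 + (-2)²·4.5 = 42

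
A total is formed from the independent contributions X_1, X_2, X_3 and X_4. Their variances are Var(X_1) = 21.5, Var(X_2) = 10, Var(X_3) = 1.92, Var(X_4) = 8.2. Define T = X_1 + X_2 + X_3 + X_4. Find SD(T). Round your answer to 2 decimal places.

6.45

By independence, Var(T) = (1)²Var(X_1) + (1)²Var(X_2) + (1)²Var(X_3) + (1)²Var(X_4)
= (1)²·21.5 + (1)²·10 + (1)²·1.92 + (1)²·8.2 = 41.62
SD(T) = √41.62 ≈ 6.45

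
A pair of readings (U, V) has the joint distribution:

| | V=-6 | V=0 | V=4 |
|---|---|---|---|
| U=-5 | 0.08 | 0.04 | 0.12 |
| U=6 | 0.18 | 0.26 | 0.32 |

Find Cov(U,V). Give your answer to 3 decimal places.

0.528

E[U] = 3.36,  E[V] = 0.2
E[UV] = 1.2
Cov(U,V) = E[UV] − E[U]E[V] = 1.2 − (3.36)(0.2) = 0.528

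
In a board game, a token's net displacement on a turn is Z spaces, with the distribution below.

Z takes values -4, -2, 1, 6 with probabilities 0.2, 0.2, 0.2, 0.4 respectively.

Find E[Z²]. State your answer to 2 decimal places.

E[Z²] = (-4)²(0.2) + (-2)²(0.2) + (1)²(0.2) + (6)²(0.4) = 18.6

18.60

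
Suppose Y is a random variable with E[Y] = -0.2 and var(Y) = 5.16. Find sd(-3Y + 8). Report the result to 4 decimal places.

6.8147

var(-3Y + 8) = (-3)²·5.16 = 46.44
sd(-3Y + 8) = √46.44 ≈ 6.8147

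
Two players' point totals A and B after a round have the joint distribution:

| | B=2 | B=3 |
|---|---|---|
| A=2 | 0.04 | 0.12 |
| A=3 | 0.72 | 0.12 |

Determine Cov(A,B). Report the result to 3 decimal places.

-0.082

E[A] = 2.84,  E[B] = 2.24
E[AB] = 6.28
Cov(A,B) = E[AB] − E[A]E[B] = 6.28 − (2.84)(2.24) = -0.0816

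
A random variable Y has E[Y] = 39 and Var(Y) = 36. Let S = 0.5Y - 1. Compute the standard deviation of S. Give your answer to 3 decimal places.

3.000

Var(0.5Y - 1) = (0.5)²·36 = 9
sd(S) = √9 ≈ 3.000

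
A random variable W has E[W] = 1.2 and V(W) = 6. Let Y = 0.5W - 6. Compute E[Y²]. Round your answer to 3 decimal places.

E[0.5W - 6] = 0.5·1.2 − 6 = -5.4
V(0.5W - 6) = (0.5)²·6 = 1.5
E[Y²] = V(Y) + (E[Y])² = 1.5 + (-5.4)² = 30.66

30.660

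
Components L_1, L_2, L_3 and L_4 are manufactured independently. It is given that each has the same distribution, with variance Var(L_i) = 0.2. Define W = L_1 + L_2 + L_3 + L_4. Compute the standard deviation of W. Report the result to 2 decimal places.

By independence, Var(W) = (1)²Var(L_1) + (1)²Var(L_2) + (1)²Var(L_3) + (1)²Var(L_4)
= (1)²·0.2 + (1)²·0.2 + (1)²·0.2 + (1)²·0.2 = 0.8
SD(W) = √0.8 ≈ 0.89

0.89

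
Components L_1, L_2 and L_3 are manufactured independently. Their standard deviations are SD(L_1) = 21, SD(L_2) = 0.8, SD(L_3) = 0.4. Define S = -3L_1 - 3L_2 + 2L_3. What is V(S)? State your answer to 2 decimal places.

V(L_1) = 441, V(L_2) = 0.64, V(L_3) = 0.16
By independence, V(S) = (-3)²V(L_1) + (-3)²V(L_2) + (2)²V(L_3)
= (-3)²·441 + (-3)²·0.64 + (2)²·0.16 = 3975.4

3975.40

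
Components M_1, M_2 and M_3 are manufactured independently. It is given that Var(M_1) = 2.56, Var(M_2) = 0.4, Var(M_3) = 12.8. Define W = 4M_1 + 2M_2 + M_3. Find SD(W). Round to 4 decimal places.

By independence, Var(W) = (4)²Var(M_1) + (2)²Var(M_2) + (1)²Var(M_3)
= (4)²·2.56 + (2)²·0.4 + (1)²·12.8 = 55.36
SD(W) = √55.36 ≈ 7.4404

7.4404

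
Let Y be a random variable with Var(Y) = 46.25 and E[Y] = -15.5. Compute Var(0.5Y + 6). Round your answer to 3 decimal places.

11.563

Var(0.5Y + 6) = (0.5)²·Var(Y) = 0.25·46.25 = 11.5625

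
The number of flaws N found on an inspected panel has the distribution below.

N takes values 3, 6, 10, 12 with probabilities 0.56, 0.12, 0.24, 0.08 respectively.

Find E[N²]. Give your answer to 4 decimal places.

44.8800

E[N²] = (3)²(0.56) + (6)²(0.12) + (10)²(0.24) + (12)²(0.08) = 44.88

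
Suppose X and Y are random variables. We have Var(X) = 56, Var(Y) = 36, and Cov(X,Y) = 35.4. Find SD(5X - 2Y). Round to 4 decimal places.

Var(5X - 2Y) = (5)²·Var(X) + (-2)²·Var(Y) + 2·(5)·(-2)·Cov(X,Y)
= 25·56 + 4·36 + -20·35.4 = 836
SD(5X - 2Y) = √836 ≈ 28.9137

28.9137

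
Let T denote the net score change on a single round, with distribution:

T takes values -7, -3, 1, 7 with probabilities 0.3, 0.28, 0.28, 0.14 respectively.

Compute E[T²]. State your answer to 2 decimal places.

24.36

E[T²] = (-7)²(0.3) + (-3)²(0.28) + (1)²(0.28) + (7)²(0.14) = 24.36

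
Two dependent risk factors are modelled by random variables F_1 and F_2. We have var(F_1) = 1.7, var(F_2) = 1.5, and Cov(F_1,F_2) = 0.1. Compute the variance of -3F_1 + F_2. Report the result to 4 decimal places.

var(-3F_1 + F_2) = (-3)²·var(F_1) + (1)²·var(F_2) + 2·(-3)·(1)·Cov(F_1,F_2)
= 9·1.7 + 1·1.5 + -6·0.1 = 16.2

16.2000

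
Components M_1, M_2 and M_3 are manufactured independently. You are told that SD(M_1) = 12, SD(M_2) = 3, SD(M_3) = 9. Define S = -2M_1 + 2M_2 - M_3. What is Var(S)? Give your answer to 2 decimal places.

Var(M_1) = 144, Var(M_2) = 9, Var(M_3) = 81
By independence, Var(S) = (-2)²Var(M_1) + (2)²Var(M_2) + (-1)²Var(M_3)
= (-2)²·144 + (2)²·9 + (-1)²·81 = 693

693.00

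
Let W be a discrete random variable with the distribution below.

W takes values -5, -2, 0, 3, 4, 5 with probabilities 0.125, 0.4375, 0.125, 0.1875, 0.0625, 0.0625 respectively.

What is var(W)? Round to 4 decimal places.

8.9844

E[W] = (-5)(0.125) + (-2)(0.4375) + (0)(0.125) + (3)(0.1875) + (4)(0.0625) + (5)(0.0625) = -0.375
E[W²] = (-5)²(0.125) + (-2)²(0.4375) + (0)²(0.125) + (3)²(0.1875) + (4)²(0.0625) + (5)²(0.0625) = 9.125
var(W) = E[W²] − (E[W])² = 9.125 − (-0.375)² = 8.984375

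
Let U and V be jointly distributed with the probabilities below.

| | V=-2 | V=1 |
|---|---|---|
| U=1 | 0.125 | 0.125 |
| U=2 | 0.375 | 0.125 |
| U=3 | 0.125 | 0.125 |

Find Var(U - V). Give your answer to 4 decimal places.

E[U] = 2,  E[V] = -0.875,  E[UV] = -1.75
Var(U) = 4.5 − (2)² = 0.5;  Var(V) = 2.875 − (-0.875)² = 2.109375
Cov(U,V) = -1.75 − (2)(-0.875) = 0
Var(U - V) = (1)²·0.5 + (-1)²·2.109375 + 2·(1)·(-1)·0 = 2.609375

2.6094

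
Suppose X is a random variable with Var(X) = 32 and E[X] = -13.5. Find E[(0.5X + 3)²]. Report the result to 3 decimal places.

22.063

E[0.5X + 3] = 0.5·-13.5 + 3 = -3.75
Var(0.5X + 3) = (0.5)²·32 = 8
E[(0.5X + 3)²] = Var((0.5X + 3)) + (E[(0.5X + 3)])² = 8 + (-3.75)² = 22.0625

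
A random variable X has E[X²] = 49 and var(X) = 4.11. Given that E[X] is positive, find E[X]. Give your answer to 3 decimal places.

(E[X])² = E[X²] − var(X) = 49 − 4.11 = 44.89
E[X] = √44.89 = 6.7

6.700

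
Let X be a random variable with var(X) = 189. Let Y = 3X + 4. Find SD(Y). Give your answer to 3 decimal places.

41.243

var(3X + 4) = (3)²·189 = 1701
SD(Y) = √1701 ≈ 41.243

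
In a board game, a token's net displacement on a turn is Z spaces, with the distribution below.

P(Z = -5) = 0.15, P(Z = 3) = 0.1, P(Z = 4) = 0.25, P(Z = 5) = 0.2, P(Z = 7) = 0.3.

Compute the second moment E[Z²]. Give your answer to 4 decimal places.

28.3500

E[Z²] = (-5)²(0.15) + (3)²(0.1) + (4)²(0.25) + (5)²(0.2) + (7)²(0.3) = 28.35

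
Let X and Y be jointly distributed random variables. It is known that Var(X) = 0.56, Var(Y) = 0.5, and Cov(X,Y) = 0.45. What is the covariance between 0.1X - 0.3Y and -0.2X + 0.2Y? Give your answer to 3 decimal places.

-0.005

Cov(0.1X - 0.3Y, -0.2X + 0.2Y) = (0.1)(-0.2)Var(X) + (-0.3)(0.2)Var(Y) + [(0.1)(0.2) + (-0.3)(-0.2)]Cov(X,Y)
= -0.02·0.56 + -0.06·0.5 + 0.08·0.45 = -0.0052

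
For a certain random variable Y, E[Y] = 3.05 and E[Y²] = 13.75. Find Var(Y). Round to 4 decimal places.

Var(Y) = 13.75 − (3.05)² = 4.4475

4.4475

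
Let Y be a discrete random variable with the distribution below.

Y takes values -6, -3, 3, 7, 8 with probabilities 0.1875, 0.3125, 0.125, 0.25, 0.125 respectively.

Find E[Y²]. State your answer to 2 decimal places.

E[Y²] = (-6)²(0.1875) + (-3)²(0.3125) + (3)²(0.125) + (7)²(0.25) + (8)²(0.125) = 30.9375

30.94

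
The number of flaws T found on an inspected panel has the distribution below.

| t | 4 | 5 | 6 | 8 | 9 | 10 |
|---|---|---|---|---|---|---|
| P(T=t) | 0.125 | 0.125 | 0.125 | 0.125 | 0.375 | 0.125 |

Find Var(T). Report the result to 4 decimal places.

E[T] = (4)(0.125) + (5)(0.125) + (6)(0.125) + (8)(0.125) + (9)(0.375) + (10)(0.125) = 7.5
E[T²] = (4)²(0.125) + (5)²(0.125) + (6)²(0.125) + (8)²(0.125) + (9)²(0.375) + (10)²(0.125) = 60.5
Var(T) = E[T²] − (E[T])² = 60.5 − (7.5)² = 4.25

4.2500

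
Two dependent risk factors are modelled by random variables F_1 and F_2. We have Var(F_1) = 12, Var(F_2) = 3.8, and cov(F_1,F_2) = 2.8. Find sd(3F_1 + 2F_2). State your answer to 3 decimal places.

Var(3F_1 + 2F_2) = (3)²·Var(F_1) + (2)²·Var(F_2) + 2·(3)·(2)·cov(F_1,F_2)
= 9·12 + 4·3.8 + 12·2.8 = 156.8
sd(3F_1 + 2F_2) = √156.8 ≈ 12.522

12.522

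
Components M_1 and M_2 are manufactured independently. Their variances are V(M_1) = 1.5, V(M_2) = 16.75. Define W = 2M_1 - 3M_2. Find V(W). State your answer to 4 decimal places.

156.7500

By independence, V(W) = (2)²V(M_1) + (-3)²V(M_2)
= (2)²·1.5 + (-3)²·16.75 = 156.75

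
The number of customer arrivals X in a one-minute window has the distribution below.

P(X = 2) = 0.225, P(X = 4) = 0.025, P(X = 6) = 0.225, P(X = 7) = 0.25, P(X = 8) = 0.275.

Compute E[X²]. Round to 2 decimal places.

39.25

E[X²] = (2)²(0.225) + (4)²(0.025) + (6)²(0.225) + (7)²(0.25) + (8)²(0.275) = 39.25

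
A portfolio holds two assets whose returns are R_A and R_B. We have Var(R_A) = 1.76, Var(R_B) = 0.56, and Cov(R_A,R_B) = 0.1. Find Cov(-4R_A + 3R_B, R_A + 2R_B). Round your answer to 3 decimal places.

-4.180

Cov(-4R_A + 3R_B, R_A + 2R_B) = (-4)(1)Var(R_A) + (3)(2)Var(R_B) + [(-4)(2) + (3)(1)]Cov(R_A,R_B)
= -4·1.76 + 6·0.56 + -5·0.1 = -4.18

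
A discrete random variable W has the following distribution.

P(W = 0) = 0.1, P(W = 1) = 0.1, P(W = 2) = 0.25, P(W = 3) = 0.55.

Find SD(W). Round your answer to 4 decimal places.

0.9937

E[W] = (0)(0.1) + (1)(0.1) + (2)(0.25) + (3)(0.55) = 2.25
E[W²] = (0)²(0.1) + (1)²(0.1) + (2)²(0.25) + (3)²(0.55) = 6.05
Var(W) = E[W²] − (E[W])² = 6.05 − (2.25)² = 0.9875
SD(W) = √0.9875 ≈ 0.9937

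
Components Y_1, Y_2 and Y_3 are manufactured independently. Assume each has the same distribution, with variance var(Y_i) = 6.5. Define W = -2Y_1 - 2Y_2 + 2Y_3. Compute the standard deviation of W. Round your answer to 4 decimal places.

By independence, var(W) = (-2)²var(Y_1) + (-2)²var(Y_2) + (2)²var(Y_3)
= (-2)²·6.5 + (-2)²·6.5 + (2)²·6.5 = 78
sd(W) = √78 ≈ 8.8318

8.8318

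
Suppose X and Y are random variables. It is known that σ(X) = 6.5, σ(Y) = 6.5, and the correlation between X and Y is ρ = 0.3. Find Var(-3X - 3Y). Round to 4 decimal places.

Var(X) = (6.5)² = 42.25;  Var(Y) = (6.5)² = 42.25
Cov(X,Y) = ρ·σ(X)·σ(Y) = 0.3·6.5·6.5 = 12.675
Var(-3X - 3Y) = (-3)²·Var(X) + (-3)²·Var(Y) + 2·(-3)·(-3)·Cov(X,Y)
= 9·42.25 + 9·42.25 + 18·12.675 = 988.65

988.6500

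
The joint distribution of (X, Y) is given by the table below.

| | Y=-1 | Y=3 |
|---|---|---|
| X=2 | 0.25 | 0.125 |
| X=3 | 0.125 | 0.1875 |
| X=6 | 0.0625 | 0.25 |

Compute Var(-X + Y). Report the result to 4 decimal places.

4.3398

E[X] = 3.5625,  E[Y] = 1.25,  E[XY] = 5.6875
Var(X) = 15.5625 − (3.5625)² = 2.87109375;  Var(Y) = 5.5 − (1.25)² = 3.9375
cov(X,Y) = 5.6875 − (3.5625)(1.25) = 1.234375
Var(-X + Y) = (-1)²·2.87109375 + (1)²·3.9375 + 2·(-1)·(1)·1.234375 = 4.33984375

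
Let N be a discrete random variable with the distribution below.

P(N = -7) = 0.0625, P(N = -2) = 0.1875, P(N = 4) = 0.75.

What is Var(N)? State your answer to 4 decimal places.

E[N] = (-7)(0.0625) + (-2)(0.1875) + (4)(0.75) = 2.1875
E[N²] = (-7)²(0.0625) + (-2)²(0.1875) + (4)²(0.75) = 15.8125
Var(N) = E[N²] − (E[N])² = 15.8125 − (2.1875)² = 11.02734375

11.0273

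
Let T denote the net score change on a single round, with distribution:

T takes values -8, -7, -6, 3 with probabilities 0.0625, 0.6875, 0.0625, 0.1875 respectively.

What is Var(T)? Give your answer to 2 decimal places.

15.36

E[T] = (-8)(0.0625) + (-7)(0.6875) + (-6)(0.0625) + (3)(0.1875) = -5.125
E[T²] = (-8)²(0.0625) + (-7)²(0.6875) + (-6)²(0.0625) + (3)²(0.1875) = 41.625
Var(T) = E[T²] − (E[T])² = 41.625 − (-5.125)² = 15.359375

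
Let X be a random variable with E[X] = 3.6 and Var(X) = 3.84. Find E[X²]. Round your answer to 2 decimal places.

E[X²] = Var(X) + (E[X])² = 3.84 + (3.6)² = 16.8

16.80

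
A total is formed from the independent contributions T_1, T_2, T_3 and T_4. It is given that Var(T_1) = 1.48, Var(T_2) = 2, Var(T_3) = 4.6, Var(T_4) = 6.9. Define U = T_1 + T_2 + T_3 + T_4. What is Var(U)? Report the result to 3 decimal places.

By independence, Var(U) = (1)²Var(T_1) + (1)²Var(T_2) + (1)²Var(T_3) + (1)²Var(T_4)
= (1)²·1.48 + (1)²·2 + (1)²·4.6 + (1)²·6.9 = 14.98

14.980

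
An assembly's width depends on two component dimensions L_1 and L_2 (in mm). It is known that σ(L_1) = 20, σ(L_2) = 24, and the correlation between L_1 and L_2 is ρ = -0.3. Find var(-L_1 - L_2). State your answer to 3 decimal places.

688.000

var(L_1) = (20)² = 400;  var(L_2) = (24)² = 576
Cov(L_1,L_2) = ρ·σ(L_1)·σ(L_2) = -0.3·20·24 = -144
var(-L_1 - L_2) = (-1)²·var(L_1) + (-1)²·var(L_2) + 2·(-1)·(-1)·Cov(L_1,L_2)
= 1·400 + 1·576 + 2·-144 = 688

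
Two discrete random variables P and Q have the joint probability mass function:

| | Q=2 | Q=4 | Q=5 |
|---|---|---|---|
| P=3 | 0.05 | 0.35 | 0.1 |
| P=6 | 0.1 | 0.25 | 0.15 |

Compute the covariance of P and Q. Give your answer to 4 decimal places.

-0.0750

E[P] = 4.5,  E[Q] = 3.95
E[PQ] = 17.7
cov(P,Q) = E[PQ] − E[P]E[Q] = 17.7 − (4.5)(3.95) = -0.075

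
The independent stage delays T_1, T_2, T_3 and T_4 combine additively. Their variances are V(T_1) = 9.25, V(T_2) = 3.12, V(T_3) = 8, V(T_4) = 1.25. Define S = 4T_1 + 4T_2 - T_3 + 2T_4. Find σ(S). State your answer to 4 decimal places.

14.5231

By independence, V(S) = (4)²V(T_1) + (4)²V(T_2) + (-1)²V(T_3) + (2)²V(T_4)
= (4)²·9.25 + (4)²·3.12 + (-1)²·8 + (2)²·1.25 = 210.92
σ(S) = √210.92 ≈ 14.5231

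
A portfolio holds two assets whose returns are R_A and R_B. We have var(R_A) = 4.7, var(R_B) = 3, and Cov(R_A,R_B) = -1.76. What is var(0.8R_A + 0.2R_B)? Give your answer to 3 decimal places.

2.565

var(0.8R_A + 0.2R_B) = (0.8)²·var(R_A) + (0.2)²·var(R_B) + 2·(0.8)·(0.2)·Cov(R_A,R_B)
= 0.64·4.7 + 0.04·3 + 0.32·-1.76 = 2.5648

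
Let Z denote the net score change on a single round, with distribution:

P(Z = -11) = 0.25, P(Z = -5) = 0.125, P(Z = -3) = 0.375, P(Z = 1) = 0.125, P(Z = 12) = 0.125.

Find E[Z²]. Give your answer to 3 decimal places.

E[Z²] = (-11)²(0.25) + (-5)²(0.125) + (-3)²(0.375) + (1)²(0.125) + (12)²(0.125) = 54.875

54.875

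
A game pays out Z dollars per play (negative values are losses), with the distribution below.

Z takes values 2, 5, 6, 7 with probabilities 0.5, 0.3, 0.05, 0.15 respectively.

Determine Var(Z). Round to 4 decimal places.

3.8275

E[Z] = (2)(0.5) + (5)(0.3) + (6)(0.05) + (7)(0.15) = 3.85
E[Z²] = (2)²(0.5) + (5)²(0.3) + (6)²(0.05) + (7)²(0.15) = 18.65
Var(Z) = E[Z²] − (E[Z])² = 18.65 − (3.85)² = 3.8275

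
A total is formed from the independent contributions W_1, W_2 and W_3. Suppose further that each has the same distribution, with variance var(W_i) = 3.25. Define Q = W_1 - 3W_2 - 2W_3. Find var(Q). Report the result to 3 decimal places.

45.500

By independence, var(Q) = (1)²var(W_1) + (-3)²var(W_2) + (-2)²var(W_3)
= (1)²·3.25 + (-3)²·3.25 + (-2)²·3.25 = 45.5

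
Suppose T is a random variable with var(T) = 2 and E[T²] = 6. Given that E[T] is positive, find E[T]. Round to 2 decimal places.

2.00

(E[T])² = E[T²] − var(T) = 6 − 2 = 4
E[T] = √4 = 2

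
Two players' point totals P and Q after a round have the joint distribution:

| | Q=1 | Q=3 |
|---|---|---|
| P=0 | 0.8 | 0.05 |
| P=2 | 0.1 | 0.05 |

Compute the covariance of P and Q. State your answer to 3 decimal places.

E[P] = 0.3,  E[Q] = 1.2
E[PQ] = 0.5
cov(P,Q) = E[PQ] − E[P]E[Q] = 0.5 − (0.3)(1.2) = 0.14

0.140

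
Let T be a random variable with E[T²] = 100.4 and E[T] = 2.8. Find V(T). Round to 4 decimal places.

92.5600

V(T) = 100.4 − (2.8)² = 92.56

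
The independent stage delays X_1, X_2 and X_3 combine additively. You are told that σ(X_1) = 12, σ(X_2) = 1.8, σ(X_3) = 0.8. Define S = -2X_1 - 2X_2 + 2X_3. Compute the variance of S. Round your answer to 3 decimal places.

V(X_1) = 144, V(X_2) = 3.24, V(X_3) = 0.64
By independence, V(S) = (-2)²V(X_1) + (-2)²V(X_2) + (2)²V(X_3)
= (-2)²·144 + (-2)²·3.24 + (2)²·0.64 = 591.52

591.520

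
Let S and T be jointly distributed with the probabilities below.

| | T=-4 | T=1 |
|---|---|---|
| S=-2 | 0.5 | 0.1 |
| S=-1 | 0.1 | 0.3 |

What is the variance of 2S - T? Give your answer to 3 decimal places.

4.160

E[S] = -1.6,  E[T] = -2,  E[ST] = 3.9
var(S) = 2.8 − (-1.6)² = 0.24;  var(T) = 10 − (-2)² = 6
Cov(S,T) = 3.9 − (-1.6)(-2) = 0.7
var(2S - T) = (2)²·0.24 + (-1)²·6 + 2·(2)·(-1)·0.7 = 4.16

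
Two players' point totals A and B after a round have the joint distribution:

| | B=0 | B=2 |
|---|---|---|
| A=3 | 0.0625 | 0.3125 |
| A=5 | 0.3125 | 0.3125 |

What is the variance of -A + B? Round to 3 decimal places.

2.500

E[A] = 4.25,  E[B] = 1.25,  E[AB] = 5
Var(A) = 19 − (4.25)² = 0.9375;  Var(B) = 2.5 − (1.25)² = 0.9375
Cov(A,B) = 5 − (4.25)(1.25) = -0.3125
Var(-A + B) = (-1)²·0.9375 + (1)²·0.9375 + 2·(-1)·(1)·-0.3125 = 2.5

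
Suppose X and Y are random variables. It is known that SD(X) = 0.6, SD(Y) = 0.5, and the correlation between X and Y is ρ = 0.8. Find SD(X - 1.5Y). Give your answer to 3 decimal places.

0.450

Var(X) = (0.6)² = 0.36;  Var(Y) = (0.5)² = 0.25
Cov(X,Y) = ρ·SD(X)·SD(Y) = 0.8·0.6·0.5 = 0.24
Var(X - 1.5Y) = (1)²·Var(X) + (-1.5)²·Var(Y) + 2·(1)·(-1.5)·Cov(X,Y)
= 1·0.36 + 2.25·0.25 + -3·0.24 = 0.2025
SD(X - 1.5Y) = √0.2025 ≈ 0.450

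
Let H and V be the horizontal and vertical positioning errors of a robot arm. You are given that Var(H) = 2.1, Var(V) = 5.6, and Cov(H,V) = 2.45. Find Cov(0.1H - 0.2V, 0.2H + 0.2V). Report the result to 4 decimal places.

-0.2310

Cov(0.1H - 0.2V, 0.2H + 0.2V) = (0.1)(0.2)Var(H) + (-0.2)(0.2)Var(V) + [(0.1)(0.2) + (-0.2)(0.2)]Cov(H,V)
= 0.02·2.1 + -0.04·5.6 + -0.02·2.45 = -0.231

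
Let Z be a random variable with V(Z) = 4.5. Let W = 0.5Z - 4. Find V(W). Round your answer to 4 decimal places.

1.1250

V(0.5Z - 4) = (0.5)²·V(Z) = 0.25·4.5 = 1.125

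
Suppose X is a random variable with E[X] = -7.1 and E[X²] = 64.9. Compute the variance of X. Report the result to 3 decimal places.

Var(X) = 64.9 − (-7.1)² = 14.49

14.490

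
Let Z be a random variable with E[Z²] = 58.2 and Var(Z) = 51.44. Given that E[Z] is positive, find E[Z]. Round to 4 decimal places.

2.6000

(E[Z])² = E[Z²] − Var(Z) = 58.2 − 51.44 = 6.76
E[Z] = √6.76 = 2.6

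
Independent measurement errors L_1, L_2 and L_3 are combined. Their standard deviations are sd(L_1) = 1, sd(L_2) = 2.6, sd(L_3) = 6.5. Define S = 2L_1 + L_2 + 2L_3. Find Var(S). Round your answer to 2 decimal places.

Var(L_1) = 1, Var(L_2) = 6.76, Var(L_3) = 42.25
By independence, Var(S) = (2)²Var(L_1) + (1)²Var(L_2) + (2)²Var(L_3)
= (2)²·1 + (1)²·6.76 + (2)²·42.25 = 179.76

179.76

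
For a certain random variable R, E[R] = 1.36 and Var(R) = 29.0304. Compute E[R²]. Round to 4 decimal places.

30.8800

E[R²] = Var(R) + (E[R])² = 29.0304 + (1.36)² = 30.88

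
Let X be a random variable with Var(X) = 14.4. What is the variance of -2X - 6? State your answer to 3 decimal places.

57.600

Var(-2X - 6) = (-2)²·Var(X) = 4·14.4 = 57.6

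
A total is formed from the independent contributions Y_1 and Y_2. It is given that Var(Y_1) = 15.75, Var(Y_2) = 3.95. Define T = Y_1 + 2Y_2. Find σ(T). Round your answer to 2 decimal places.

By independence, Var(T) = (1)²Var(Y_1) + (2)²Var(Y_2)
= (1)²·15.75 + (2)²·3.95 = 31.55
σ(T) = √31.55 ≈ 5.62

5.62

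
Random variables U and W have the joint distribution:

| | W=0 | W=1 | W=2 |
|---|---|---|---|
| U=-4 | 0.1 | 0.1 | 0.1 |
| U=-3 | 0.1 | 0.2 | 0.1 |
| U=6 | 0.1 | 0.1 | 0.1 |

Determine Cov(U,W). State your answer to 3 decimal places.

E[U] = -0.6,  E[W] = 1
E[UW] = -0.6
Cov(U,W) = E[UW] − E[U]E[W] = -0.6 − (-0.6)(1) = 0

0.000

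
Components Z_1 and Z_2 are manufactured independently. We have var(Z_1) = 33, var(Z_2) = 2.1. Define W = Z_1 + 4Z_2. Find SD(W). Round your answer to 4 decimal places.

8.1609

By independence, var(W) = (1)²var(Z_1) + (4)²var(Z_2)
= (1)²·33 + (4)²·2.1 = 66.6
SD(W) = √66.6 ≈ 8.1609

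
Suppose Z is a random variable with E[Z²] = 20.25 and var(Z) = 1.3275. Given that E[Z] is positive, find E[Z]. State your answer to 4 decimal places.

4.3500

(E[Z])² = E[Z²] − var(Z) = 20.25 − 1.3275 = 18.9225
E[Z] = √18.9225 = 4.35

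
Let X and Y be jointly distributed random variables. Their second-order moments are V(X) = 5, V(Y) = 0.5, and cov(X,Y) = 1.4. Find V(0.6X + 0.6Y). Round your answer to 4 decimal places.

V(0.6X + 0.6Y) = (0.6)²·V(X) + (0.6)²·V(Y) + 2·(0.6)·(0.6)·cov(X,Y)
= 0.36·5 + 0.36·0.5 + 0.72·1.4 = 2.988

2.9880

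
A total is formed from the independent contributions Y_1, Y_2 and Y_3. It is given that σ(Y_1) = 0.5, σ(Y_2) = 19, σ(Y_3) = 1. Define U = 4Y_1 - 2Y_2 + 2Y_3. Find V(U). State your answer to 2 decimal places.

V(Y_1) = 0.25, V(Y_2) = 361, V(Y_3) = 1
By independence, V(U) = (4)²V(Y_1) + (-2)²V(Y_2) + (2)²V(Y_3)
= (4)²·0.25 + (-2)²·361 + (2)²·1 = 1452

1452.00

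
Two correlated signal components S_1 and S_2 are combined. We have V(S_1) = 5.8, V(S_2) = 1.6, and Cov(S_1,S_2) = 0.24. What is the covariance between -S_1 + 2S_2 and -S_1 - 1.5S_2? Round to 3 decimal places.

0.880

Cov(-S_1 + 2S_2, -S_1 - 1.5S_2) = (-1)(-1)V(S_1) + (2)(-1.5)V(S_2) + [(-1)(-1.5) + (2)(-1)]Cov(S_1,S_2)
= 1·5.8 + -3·1.6 + -0.5·0.24 = 0.88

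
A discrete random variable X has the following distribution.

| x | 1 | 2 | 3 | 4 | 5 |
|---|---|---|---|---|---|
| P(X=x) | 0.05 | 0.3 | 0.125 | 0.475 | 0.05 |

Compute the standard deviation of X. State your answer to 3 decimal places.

1.070

E[X] = (1)(0.05) + (2)(0.3) + (3)(0.125) + (4)(0.475) + (5)(0.05) = 3.175
E[X²] = (1)²(0.05) + (2)²(0.3) + (3)²(0.125) + (4)²(0.475) + (5)²(0.05) = 11.225
Var(X) = E[X²] − (E[X])² = 11.225 − (3.175)² = 1.144375
SD(X) = √1.144375 ≈ 1.070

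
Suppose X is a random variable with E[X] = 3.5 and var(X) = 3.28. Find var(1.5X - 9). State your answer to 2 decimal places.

var(1.5X - 9) = (1.5)²·var(X) = 2.25·3.28 = 7.38

7.38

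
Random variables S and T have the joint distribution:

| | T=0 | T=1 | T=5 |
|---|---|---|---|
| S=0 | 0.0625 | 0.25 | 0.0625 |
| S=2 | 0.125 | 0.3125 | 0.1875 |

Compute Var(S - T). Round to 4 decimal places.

E[S] = 1.25,  E[T] = 1.8125,  E[ST] = 2.5
Var(S) = 2.5 − (1.25)² = 0.9375;  Var(T) = 6.8125 − (1.8125)² = 3.52734375
cov(S,T) = 2.5 − (1.25)(1.8125) = 0.234375
Var(S - T) = (1)²·0.9375 + (-1)²·3.52734375 + 2·(1)·(-1)·0.234375 = 3.99609375

3.9961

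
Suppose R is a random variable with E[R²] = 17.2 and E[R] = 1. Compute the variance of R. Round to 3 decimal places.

var(R) = 17.2 − (1)² = 16.2

16.200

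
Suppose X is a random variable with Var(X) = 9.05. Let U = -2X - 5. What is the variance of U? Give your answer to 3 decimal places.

36.200

Var(-2X - 5) = (-2)²·Var(X) = 4·9.05 = 36.2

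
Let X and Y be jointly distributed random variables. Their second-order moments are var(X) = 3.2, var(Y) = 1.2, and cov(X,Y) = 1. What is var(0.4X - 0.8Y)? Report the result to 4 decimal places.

0.6400

var(0.4X - 0.8Y) = (0.4)²·var(X) + (-0.8)²·var(Y) + 2·(0.4)·(-0.8)·cov(X,Y)
= 0.16·3.2 + 0.64·1.2 + -0.64·1 = 0.64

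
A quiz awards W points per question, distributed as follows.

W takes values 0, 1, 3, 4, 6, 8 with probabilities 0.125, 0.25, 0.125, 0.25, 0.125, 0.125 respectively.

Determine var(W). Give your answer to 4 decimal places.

E[W] = (0)(0.125) + (1)(0.25) + (3)(0.125) + (4)(0.25) + (6)(0.125) + (8)(0.125) = 3.375
E[W²] = (0)²(0.125) + (1)²(0.25) + (3)²(0.125) + (4)²(0.25) + (6)²(0.125) + (8)²(0.125) = 17.875
var(W) = E[W²] − (E[W])² = 17.875 − (3.375)² = 6.484375

6.4844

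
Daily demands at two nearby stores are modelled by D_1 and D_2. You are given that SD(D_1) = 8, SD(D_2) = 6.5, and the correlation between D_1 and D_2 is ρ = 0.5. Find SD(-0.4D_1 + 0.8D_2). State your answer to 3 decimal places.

4.543

Var(D_1) = (8)² = 64;  Var(D_2) = (6.5)² = 42.25
Cov(D_1,D_2) = ρ·SD(D_1)·SD(D_2) = 0.5·8·6.5 = 26
Var(-0.4D_1 + 0.8D_2) = (-0.4)²·Var(D_1) + (0.8)²·Var(D_2) + 2·(-0.4)·(0.8)·Cov(D_1,D_2)
= 0.16·64 + 0.64·42.25 + -0.64·26 = 20.64
SD(-0.4D_1 + 0.8D_2) = √20.64 ≈ 4.543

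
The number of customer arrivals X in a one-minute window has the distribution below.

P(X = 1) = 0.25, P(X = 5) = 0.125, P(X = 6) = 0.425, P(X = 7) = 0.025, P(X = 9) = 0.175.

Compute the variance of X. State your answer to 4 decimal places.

7.2944

E[X] = (1)(0.25) + (5)(0.125) + (6)(0.425) + (7)(0.025) + (9)(0.175) = 5.175
E[X²] = (1)²(0.25) + (5)²(0.125) + (6)²(0.425) + (7)²(0.025) + (9)²(0.175) = 34.075
Var(X) = E[X²] − (E[X])² = 34.075 − (5.175)² = 7.294375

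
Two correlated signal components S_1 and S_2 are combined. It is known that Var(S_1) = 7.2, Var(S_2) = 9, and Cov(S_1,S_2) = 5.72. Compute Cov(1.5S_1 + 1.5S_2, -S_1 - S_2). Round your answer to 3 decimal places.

-41.460

Cov(1.5S_1 + 1.5S_2, -S_1 - S_2) = (1.5)(-1)Var(S_1) + (1.5)(-1)Var(S_2) + [(1.5)(-1) + (1.5)(-1)]Cov(S_1,S_2)
= -1.5·7.2 + -1.5·9 + -3·5.72 = -41.46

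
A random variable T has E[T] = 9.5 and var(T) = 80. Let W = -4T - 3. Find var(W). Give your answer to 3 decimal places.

1280.000

var(-4T - 3) = (-4)²·var(T) = 16·80 = 1280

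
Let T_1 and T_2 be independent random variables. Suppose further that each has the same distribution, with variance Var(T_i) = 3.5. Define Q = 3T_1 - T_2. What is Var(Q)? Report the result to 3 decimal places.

By independence, Var(Q) = (3)²Var(T_1) + (-1)²Var(T_2)
= (3)²·3.5 + (-1)²·3.5 = 35

35.000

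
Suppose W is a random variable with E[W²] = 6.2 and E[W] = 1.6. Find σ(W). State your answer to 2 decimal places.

1.91

Var(W) = 6.2 − (1.6)² = 3.64
σ(W) = √3.64 ≈ 1.91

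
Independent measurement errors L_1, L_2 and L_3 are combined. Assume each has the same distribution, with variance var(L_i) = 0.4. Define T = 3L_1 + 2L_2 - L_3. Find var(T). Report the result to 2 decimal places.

5.60

By independence, var(T) = (3)²var(L_1) + (2)²var(L_2) + (-1)²var(L_3)
= (3)²·0.4 + (2)²·0.4 + (-1)²·0.4 = 5.6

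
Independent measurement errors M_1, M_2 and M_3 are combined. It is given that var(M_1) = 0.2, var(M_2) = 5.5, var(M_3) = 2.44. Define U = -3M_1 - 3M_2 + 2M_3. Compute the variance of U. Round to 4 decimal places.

By independence, var(U) = (-3)²var(M_1) + (-3)²var(M_2) + (2)²var(M_3)
= (-3)²·0.2 + (-3)²·5.5 + (2)²·2.44 = 61.06

61.0600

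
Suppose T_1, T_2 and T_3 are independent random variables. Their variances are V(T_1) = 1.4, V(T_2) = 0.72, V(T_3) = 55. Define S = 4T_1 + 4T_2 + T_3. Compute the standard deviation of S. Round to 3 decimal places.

By independence, V(S) = (4)²V(T_1) + (4)²V(T_2) + (1)²V(T_3)
= (4)²·1.4 + (4)²·0.72 + (1)²·55 = 88.92
SD(S) = √88.92 ≈ 9.430

9.430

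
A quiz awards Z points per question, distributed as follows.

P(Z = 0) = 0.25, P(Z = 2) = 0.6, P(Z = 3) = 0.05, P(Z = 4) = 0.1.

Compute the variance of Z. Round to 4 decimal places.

1.3875

E[Z] = (0)(0.25) + (2)(0.6) + (3)(0.05) + (4)(0.1) = 1.75
E[Z²] = (0)²(0.25) + (2)²(0.6) + (3)²(0.05) + (4)²(0.1) = 4.45
var(Z) = E[Z²] − (E[Z])² = 4.45 − (1.75)² = 1.3875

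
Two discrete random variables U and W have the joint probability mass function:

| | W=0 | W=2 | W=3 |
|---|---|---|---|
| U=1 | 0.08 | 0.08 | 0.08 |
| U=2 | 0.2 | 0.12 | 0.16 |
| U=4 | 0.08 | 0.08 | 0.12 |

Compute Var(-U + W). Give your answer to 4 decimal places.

E[U] = 2.32,  E[W] = 1.64,  E[UW] = 3.92
Var(U) = 6.64 − (2.32)² = 1.2576;  Var(W) = 4.36 − (1.64)² = 1.6704
Cov(U,W) = 3.92 − (2.32)(1.64) = 0.1152
Var(-U + W) = (-1)²·1.2576 + (1)²·1.6704 + 2·(-1)·(1)·0.1152 = 2.6976

2.6976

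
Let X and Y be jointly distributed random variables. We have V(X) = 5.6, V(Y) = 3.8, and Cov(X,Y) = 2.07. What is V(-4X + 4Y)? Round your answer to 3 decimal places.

V(-4X + 4Y) = (-4)²·V(X) + (4)²·V(Y) + 2·(-4)·(4)·Cov(X,Y)
= 16·5.6 + 16·3.8 + -32·2.07 = 84.16

84.160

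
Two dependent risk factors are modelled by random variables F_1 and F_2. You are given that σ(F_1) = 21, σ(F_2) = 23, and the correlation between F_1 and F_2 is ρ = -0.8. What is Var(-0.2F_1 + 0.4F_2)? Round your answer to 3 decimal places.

Var(F_1) = (21)² = 441;  Var(F_2) = (23)² = 529
Cov(F_1,F_2) = ρ·σ(F_1)·σ(F_2) = -0.8·21·23 = -386.4
Var(-0.2F_1 + 0.4F_2) = (-0.2)²·Var(F_1) + (0.4)²·Var(F_2) + 2·(-0.2)·(0.4)·Cov(F_1,F_2)
= 0.04·441 + 0.16·529 + -0.16·-386.4 = 164.104

164.104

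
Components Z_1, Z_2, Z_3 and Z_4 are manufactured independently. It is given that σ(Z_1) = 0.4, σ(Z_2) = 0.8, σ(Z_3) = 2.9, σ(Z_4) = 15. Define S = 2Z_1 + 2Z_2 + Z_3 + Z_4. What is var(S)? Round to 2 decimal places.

var(Z_1) = 0.16, var(Z_2) = 0.64, var(Z_3) = 8.41, var(Z_4) = 225
By independence, var(S) = (2)²var(Z_1) + (2)²var(Z_2) + (1)²var(Z_3) + (1)²var(Z_4)
= (2)²·0.16 + (2)²·0.64 + (1)²·8.41 + (1)²·225 = 236.61

236.61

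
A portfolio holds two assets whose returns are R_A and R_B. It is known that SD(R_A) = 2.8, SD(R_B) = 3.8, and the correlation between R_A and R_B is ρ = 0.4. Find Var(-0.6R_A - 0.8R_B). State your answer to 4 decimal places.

Var(R_A) = (2.8)² = 7.84;  Var(R_B) = (3.8)² = 14.44
cov(R_A,R_B) = ρ·SD(R_A)·SD(R_B) = 0.4·2.8·3.8 = 4.256
Var(-0.6R_A - 0.8R_B) = (-0.6)²·Var(R_A) + (-0.8)²·Var(R_B) + 2·(-0.6)·(-0.8)·cov(R_A,R_B)
= 0.36·7.84 + 0.64·14.44 + 0.96·4.256 = 16.14976

16.1498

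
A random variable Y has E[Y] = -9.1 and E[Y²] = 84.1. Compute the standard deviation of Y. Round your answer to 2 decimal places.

1.14

var(Y) = 84.1 − (-9.1)² = 1.29
sd(Y) = √1.29 ≈ 1.14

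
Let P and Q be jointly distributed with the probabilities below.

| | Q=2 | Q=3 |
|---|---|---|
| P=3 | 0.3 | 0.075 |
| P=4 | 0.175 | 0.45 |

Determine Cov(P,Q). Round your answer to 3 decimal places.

E[P] = 3.625,  E[Q] = 2.525
E[PQ] = 9.275
Cov(P,Q) = E[PQ] − E[P]E[Q] = 9.275 − (3.625)(2.525) = 0.121875

0.122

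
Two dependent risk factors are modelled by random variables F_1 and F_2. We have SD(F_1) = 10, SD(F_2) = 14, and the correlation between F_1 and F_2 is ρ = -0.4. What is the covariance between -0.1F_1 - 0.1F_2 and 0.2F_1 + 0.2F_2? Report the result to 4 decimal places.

V(F_1) = (10)² = 100;  V(F_2) = (14)² = 196
cov(F_1,F_2) = ρ·SD(F_1)·SD(F_2) = -0.4·10·14 = -56
cov(-0.1F_1 - 0.1F_2, 0.2F_1 + 0.2F_2) = (-0.1)(0.2)V(F_1) + (-0.1)(0.2)V(F_2) + [(-0.1)(0.2) + (-0.1)(0.2)]cov(F_1,F_2)
= -0.02·100 + -0.02·196 + -0.04·-56 = -3.68

-3.6800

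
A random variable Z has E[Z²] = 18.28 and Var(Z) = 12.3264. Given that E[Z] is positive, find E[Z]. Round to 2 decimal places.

2.44

(E[Z])² = E[Z²] − Var(Z) = 18.28 − 12.3264 = 5.9536
E[Z] = √5.9536 = 2.44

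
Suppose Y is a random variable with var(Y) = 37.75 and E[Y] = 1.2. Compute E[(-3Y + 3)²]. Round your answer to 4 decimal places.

340.1100

E[-3Y + 3] = -3·1.2 + 3 = -0.6
var(-3Y + 3) = (-3)²·37.75 = 339.75
E[(-3Y + 3)²] = var((-3Y + 3)) + (E[(-3Y + 3)])² = 339.75 + (-0.6)² = 340.11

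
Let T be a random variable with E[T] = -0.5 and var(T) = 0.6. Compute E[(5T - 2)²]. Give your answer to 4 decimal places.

E[5T - 2] = 5·-0.5 − 2 = -4.5
var(5T - 2) = (5)²·0.6 = 15
E[(5T - 2)²] = var((5T - 2)) + (E[(5T - 2)])² = 15 + (-4.5)² = 35.25

35.2500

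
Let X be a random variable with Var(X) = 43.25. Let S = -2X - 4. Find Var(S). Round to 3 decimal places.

173.000

Var(-2X - 4) = (-2)²·Var(X) = 4·43.25 = 173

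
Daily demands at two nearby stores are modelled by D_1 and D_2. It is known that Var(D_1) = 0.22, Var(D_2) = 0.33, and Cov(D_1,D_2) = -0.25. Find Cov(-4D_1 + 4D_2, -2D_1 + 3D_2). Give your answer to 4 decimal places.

Cov(-4D_1 + 4D_2, -2D_1 + 3D_2) = (-4)(-2)Var(D_1) + (4)(3)Var(D_2) + [(-4)(3) + (4)(-2)]Cov(D_1,D_2)
= 8·0.22 + 12·0.33 + -20·-0.25 = 10.72

10.7200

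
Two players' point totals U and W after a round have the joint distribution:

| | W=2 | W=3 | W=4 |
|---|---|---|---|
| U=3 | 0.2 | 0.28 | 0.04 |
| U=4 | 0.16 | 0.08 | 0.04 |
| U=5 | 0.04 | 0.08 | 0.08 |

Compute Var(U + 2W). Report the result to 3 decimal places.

3.120

E[U] = 3.68,  E[W] = 2.76,  E[UW] = 10.28
Var(U) = 14.16 − (3.68)² = 0.6176;  Var(W) = 8.12 − (2.76)² = 0.5024
Cov(U,W) = 10.28 − (3.68)(2.76) = 0.1232
Var(U + 2W) = (1)²·0.6176 + (2)²·0.5024 + 2·(1)·(2)·0.1232 = 3.12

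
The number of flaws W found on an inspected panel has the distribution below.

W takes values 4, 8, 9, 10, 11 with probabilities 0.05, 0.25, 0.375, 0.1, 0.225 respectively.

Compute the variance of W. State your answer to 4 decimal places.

E[W] = (4)(0.05) + (8)(0.25) + (9)(0.375) + (10)(0.1) + (11)(0.225) = 9.05
E[W²] = (4)²(0.05) + (8)²(0.25) + (9)²(0.375) + (10)²(0.1) + (11)²(0.225) = 84.4
Var(W) = E[W²] − (E[W])² = 84.4 − (9.05)² = 2.4975

2.4975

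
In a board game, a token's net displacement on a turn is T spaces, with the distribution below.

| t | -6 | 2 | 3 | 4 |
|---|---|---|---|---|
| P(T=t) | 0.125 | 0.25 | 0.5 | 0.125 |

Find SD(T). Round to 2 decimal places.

2.99

E[T] = (-6)(0.125) + (2)(0.25) + (3)(0.5) + (4)(0.125) = 1.75
E[T²] = (-6)²(0.125) + (2)²(0.25) + (3)²(0.5) + (4)²(0.125) = 12
V(T) = E[T²] − (E[T])² = 12 − (1.75)² = 8.9375
SD(T) = √8.9375 ≈ 2.99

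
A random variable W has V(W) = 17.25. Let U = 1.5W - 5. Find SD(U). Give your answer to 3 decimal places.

6.230

V(1.5W - 5) = (1.5)²·17.25 = 38.8125
SD(U) = √38.8125 ≈ 6.230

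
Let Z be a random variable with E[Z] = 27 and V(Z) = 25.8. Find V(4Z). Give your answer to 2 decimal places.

V(4Z) = (4)²·V(Z) = 16·25.8 = 412.8

412.80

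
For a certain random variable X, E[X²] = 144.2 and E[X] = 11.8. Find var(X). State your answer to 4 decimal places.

4.9600

var(X) = 144.2 − (11.8)² = 4.96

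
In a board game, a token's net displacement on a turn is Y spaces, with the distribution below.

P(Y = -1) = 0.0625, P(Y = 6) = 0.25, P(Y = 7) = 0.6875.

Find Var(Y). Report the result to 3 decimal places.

3.688

E[Y] = (-1)(0.0625) + (6)(0.25) + (7)(0.6875) = 6.25
E[Y²] = (-1)²(0.0625) + (6)²(0.25) + (7)²(0.6875) = 42.75
Var(Y) = E[Y²] − (E[Y])² = 42.75 − (6.25)² = 3.6875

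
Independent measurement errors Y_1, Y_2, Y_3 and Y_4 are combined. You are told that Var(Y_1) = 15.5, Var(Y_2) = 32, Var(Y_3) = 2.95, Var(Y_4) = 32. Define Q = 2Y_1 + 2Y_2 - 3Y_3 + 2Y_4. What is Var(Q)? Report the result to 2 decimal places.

By independence, Var(Q) = (2)²Var(Y_1) + (2)²Var(Y_2) + (-3)²Var(Y_3) + (2)²Var(Y_4)
= (2)²·15.5 + (2)²·32 + (-3)²·2.95 + (2)²·32 = 344.55

344.55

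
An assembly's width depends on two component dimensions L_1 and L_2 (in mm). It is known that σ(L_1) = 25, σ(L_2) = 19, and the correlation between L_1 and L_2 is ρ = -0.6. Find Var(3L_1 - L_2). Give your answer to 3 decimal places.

7696.000

Var(L_1) = (25)² = 625;  Var(L_2) = (19)² = 361
Cov(L_1,L_2) = ρ·σ(L_1)·σ(L_2) = -0.6·25·19 = -285
Var(3L_1 - L_2) = (3)²·Var(L_1) + (-1)²·Var(L_2) + 2·(3)·(-1)·Cov(L_1,L_2)
= 9·625 + 1·361 + -6·-285 = 7696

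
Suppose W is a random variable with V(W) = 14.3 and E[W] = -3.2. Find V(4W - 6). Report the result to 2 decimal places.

V(4W - 6) = (4)²·V(W) = 16·14.3 = 228.8

228.80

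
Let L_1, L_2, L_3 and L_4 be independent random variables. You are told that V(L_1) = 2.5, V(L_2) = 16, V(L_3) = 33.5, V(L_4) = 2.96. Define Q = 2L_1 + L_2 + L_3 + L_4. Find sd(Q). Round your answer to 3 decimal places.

7.903

By independence, V(Q) = (2)²V(L_1) + (1)²V(L_2) + (1)²V(L_3) + (1)²V(L_4)
= (2)²·2.5 + (1)²·16 + (1)²·33.5 + (1)²·2.96 = 62.46
sd(Q) = √62.46 ≈ 7.903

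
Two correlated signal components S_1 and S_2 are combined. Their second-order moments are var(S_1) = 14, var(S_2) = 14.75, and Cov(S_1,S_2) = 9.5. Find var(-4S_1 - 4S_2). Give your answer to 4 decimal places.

var(-4S_1 - 4S_2) = (-4)²·var(S_1) + (-4)²·var(S_2) + 2·(-4)·(-4)·Cov(S_1,S_2)
= 16·14 + 16·14.75 + 32·9.5 = 764

764.0000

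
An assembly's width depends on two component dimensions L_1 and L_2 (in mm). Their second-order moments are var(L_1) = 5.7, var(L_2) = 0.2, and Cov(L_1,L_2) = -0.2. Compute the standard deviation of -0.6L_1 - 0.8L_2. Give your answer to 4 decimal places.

var(-0.6L_1 - 0.8L_2) = (-0.6)²·var(L_1) + (-0.8)²·var(L_2) + 2·(-0.6)·(-0.8)·Cov(L_1,L_2)
= 0.36·5.7 + 0.64·0.2 + 0.96·-0.2 = 1.988
SD(-0.6L_1 - 0.8L_2) = √1.988 ≈ 1.4100

1.4100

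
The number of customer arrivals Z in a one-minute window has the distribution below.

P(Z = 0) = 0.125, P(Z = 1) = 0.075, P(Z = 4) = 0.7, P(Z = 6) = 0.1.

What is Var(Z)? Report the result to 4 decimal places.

E[Z] = (0)(0.125) + (1)(0.075) + (4)(0.7) + (6)(0.1) = 3.475
E[Z²] = (0)²(0.125) + (1)²(0.075) + (4)²(0.7) + (6)²(0.1) = 14.875
Var(Z) = E[Z²] − (E[Z])² = 14.875 − (3.475)² = 2.799375

2.7994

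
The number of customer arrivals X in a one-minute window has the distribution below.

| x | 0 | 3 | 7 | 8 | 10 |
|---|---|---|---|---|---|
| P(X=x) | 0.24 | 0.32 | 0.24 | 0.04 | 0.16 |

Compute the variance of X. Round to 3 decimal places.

12.406

E[X] = (0)(0.24) + (3)(0.32) + (7)(0.24) + (8)(0.04) + (10)(0.16) = 4.56
E[X²] = (0)²(0.24) + (3)²(0.32) + (7)²(0.24) + (8)²(0.04) + (10)²(0.16) = 33.2
Var(X) = E[X²] − (E[X])² = 33.2 − (4.56)² = 12.4064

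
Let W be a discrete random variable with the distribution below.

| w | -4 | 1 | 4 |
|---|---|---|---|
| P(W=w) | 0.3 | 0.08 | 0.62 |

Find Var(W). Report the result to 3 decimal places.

E[W] = (-4)(0.3) + (1)(0.08) + (4)(0.62) = 1.36
E[W²] = (-4)²(0.3) + (1)²(0.08) + (4)²(0.62) = 14.8
Var(W) = E[W²] − (E[W])² = 14.8 − (1.36)² = 12.9504

12.950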